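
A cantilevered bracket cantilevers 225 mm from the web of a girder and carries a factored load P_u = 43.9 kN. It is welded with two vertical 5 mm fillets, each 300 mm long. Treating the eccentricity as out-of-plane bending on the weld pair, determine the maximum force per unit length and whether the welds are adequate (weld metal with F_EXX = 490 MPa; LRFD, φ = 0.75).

L_w = 2 × 300 = 600 mm; section modulus (unit throat) S = 2 × L²/6 = 30000 mm².
Direct shear f_v = P/L_w = 43.9×10³/600 = 73.17 N/mm.
Moment M = P × e = 43.9×10³ × 225 = 9877500 N·mm; bending f_b = M/S = 329.2 N/mm.
f_max = √(f_v² + f_b²) = √(73.17² + 329.2²) = 337.3 N/mm.
φr_n = 0.75 × 0.6 × 490 × (0.707 × 5) = 779.5 N/mm → adequate.

f_max ≈ 337 N/mm; adequate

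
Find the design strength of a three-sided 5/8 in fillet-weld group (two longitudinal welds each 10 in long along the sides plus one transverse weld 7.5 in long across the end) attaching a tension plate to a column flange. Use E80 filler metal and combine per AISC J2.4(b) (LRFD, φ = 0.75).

φR_n ≈ 449 kip

E80XX → F_EXX = 80 ksi.
t_e = 0.707 × 0.625 = 0.4419 in.
R_nwl = 0.6 × 80 × 0.4419 × 20 = 424.2 kip (longitudinal, 2 welds).
R_nwt = 0.6 × 80 × 0.4419 × 7.5 = 159.1 kip (transverse, base value).
(i) R_nwl + R_nwt = 583.3 kip; (ii) 0.85 R_nwl + 1.5 R_nwt = 599.2 kip.
R_n = max = 599.2 kip [governs: (ii)]; φR_n = 449.4 kip.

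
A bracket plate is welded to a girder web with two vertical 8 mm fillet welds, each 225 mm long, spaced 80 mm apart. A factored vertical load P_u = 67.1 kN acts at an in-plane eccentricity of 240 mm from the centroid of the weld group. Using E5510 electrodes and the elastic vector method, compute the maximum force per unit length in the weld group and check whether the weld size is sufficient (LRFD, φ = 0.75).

E55XX → F_EXX = 550 MPa.
Total weld length L_w = 450 mm. Treat welds as unit-width lines.
Polar moment about centroid: J = 2[d³/12 + d(b/2)²] = 2[225³/12 + 225×40²] = 2618000 mm³.
Direct shear f_v = P/L_w = 67.1×10³ / 450 = 149.1 N/mm (vertical).
Torsion M = P·e = 67.1×10³ × 240 = 16104000 N·mm.
Critical point at (x, y) = (40, 112.5) from centroid. f_tx = M·y/J = 691.9 N/mm; f_ty = M·x/J = 246 N/mm.
Resultant f_max = √[f_tx² + (f_v + f_ty)²] = √[691.9² + (149.1 + 246)²] = 796.8 N/mm.
Capacity per unit length: φr_n = 0.75 × 0.6 × 550 × (0.707 × 8) = 1400 N/mm.
796.8 ≤ 1400 → adequate.

f_max ≈ 797 N/mm; adequate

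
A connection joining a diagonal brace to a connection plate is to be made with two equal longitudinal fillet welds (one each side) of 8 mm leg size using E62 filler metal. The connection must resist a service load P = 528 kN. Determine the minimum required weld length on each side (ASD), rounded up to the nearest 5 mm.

E62XX → F_EXX = 620 MPa.
Throat t_e = 0.707 × 8 = 5.656 mm.
r_n/Ω = (0.6 × 620 × 5.656) / 2.0 = 1052 N/mm = 1.052 kN/mm.
L_req = P / (r_n/Ω) = 528 / 1.052 = 501.9 mm total.
Per side: 501.9 / 2 = 250.9 mm.
Round up → use L = 255 mm on each side.

L = 255 mm on each side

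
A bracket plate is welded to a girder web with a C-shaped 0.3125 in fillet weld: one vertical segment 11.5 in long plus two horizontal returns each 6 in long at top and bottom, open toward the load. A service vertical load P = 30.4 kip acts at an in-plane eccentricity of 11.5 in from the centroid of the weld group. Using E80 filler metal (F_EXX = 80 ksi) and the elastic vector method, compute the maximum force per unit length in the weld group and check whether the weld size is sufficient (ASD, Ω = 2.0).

f_max ≈ 5.06 kip/in; adequate

Total weld length L_w = 23.5 in. Treat welds as unit-width lines.
Centroid: x̄ = 2×6×3 / 23.5 = 1.532 in from the vertical weld.
Polar moment about centroid: J = I_x + I_y = [11.5³/12 + 2×6×5.75²] + [11.5×1.532² + 2(6³/12 + 6×1.468²)] = 612.3 in³.
Direct shear f_v = P/L_w = 30.4 / 23.5 = 1.294 kip/in (vertical).
Torsion M = P·e = 30.4 × 11.5 = 349.6 kip·in.
Critical point at (x, y) = (4.468, 5.75) from centroid. f_tx = M·y/J = 3.283 kip/in; f_ty = M·x/J = 2.551 kip/in.
Resultant f_max = √[f_tx² + (f_v + f_ty)²] = √[3.283² + (1.294 + 2.551)²] = 5.055 kip/in.
Capacity per unit length: r_n/Ω = (1/2.0) × 0.6 × 80 × (0.707 × 0.3125) = 5.302 kip/in.
5.055 ≤ 5.302 → adequate.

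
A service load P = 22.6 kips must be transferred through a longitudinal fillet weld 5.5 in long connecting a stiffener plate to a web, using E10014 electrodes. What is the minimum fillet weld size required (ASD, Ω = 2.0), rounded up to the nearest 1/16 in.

w = 1/4 in

E100XX → F_EXX = 100 ksi.
Total weld length L = 5.5 in.
Required throat t_e = P × Ω / (0.6 F_EXX × L) = 22.6 × 2.0 / (0.6 × 100 × 5.5) = 0.137 in.
Required leg w = t_e / 0.707 = 0.1937 in → use 1/4 in.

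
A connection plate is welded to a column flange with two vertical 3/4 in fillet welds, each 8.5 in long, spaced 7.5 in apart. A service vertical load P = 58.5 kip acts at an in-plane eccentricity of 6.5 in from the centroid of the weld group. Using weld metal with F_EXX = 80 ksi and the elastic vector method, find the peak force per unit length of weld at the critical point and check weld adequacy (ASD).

Total weld length L_w = 17 in. Treat welds as unit-width lines.
Polar moment about centroid: J = 2[d³/12 + d(b/2)²] = 2[8.5³/12 + 8.5×3.75²] = 341.4 in³.
Direct shear f_v = P/L_w = 58.5 / 17 = 3.441 kip/in (vertical).
Torsion M = P·e = 58.5 × 6.5 = 380.25 kip·in.
Critical point at (x, y) = (3.75, 4.25) from centroid. f_tx = M·y/J = 4.733 kip/in; f_ty = M·x/J = 4.177 kip/in.
Resultant f_max = √[f_tx² + (f_v + f_ty)²] = √[4.733² + (3.441 + 4.177)²] = 8.969 kip/in.
Capacity per unit length: r_n/Ω = (1/2.0) × 0.6 × 80 × (0.707 × 0.75) = 12.73 kip/in.
8.969 ≤ 12.73 → adequate.

f_max ≈ 8.97 kip/in; adequate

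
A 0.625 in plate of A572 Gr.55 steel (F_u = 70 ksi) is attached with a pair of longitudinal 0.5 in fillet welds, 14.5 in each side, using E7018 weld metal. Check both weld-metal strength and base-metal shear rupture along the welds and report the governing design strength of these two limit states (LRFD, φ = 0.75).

φR_n ≈ 323 kip (weld metal governs)

E70XX → F_EXX = 70 ksi.
t_e = 0.707 × 0.5 = 0.3535 in; L = 29 in.
Weld metal: φR_n = 0.75 × 0.6 × 70 × 0.3535 × 29 = 322.9 kip.
Base metal (shear rupture): φR_n = 0.75 × 0.6 × 70 × 0.625 × 29 = 570.9 kip.
Governing: weld metal.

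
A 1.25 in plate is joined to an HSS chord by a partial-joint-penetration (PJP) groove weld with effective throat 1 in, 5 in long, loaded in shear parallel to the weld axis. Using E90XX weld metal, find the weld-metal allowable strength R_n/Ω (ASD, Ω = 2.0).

R_n/Ω ≈ 135 kip

E90XX → F_EXX = 90 ksi.
Effective throat (given) t_e = 1 in.
A_we = 1 × 5 = 5 in².
F_nw = 0.6 F_EXX = 54 ksi.
R_n/Ω = (54 × 5) / 2.0 = 135 kip.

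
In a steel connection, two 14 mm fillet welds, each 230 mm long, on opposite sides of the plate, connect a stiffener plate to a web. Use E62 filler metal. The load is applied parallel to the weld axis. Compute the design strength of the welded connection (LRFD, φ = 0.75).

φR_n ≈ 1270 kN

E62XX → F_EXX = 620 MPa.
Effective throat t_e = 0.707 × 14 = 9.898 mm.
Total length L = 460 mm; A_we = 9.898 × 460 = 4553 mm².
F_nw = 0.6 F_EXX = 0.6 × 620 = 372 MPa.
φR_n = 0.75 × 372 × 4553 × 10⁻³ = 1270 kN.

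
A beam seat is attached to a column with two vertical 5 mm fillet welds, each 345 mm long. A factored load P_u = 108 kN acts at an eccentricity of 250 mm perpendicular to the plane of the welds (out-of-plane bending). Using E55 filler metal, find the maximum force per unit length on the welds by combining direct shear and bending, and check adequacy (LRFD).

E55XX → F_EXX = 550 MPa.
L_w = 2 × 345 = 690 mm; section modulus (unit throat) S = 2 × L²/6 = 39680 mm².
Direct shear f_v = P/L_w = 108×10³/690 = 156.5 N/mm.
Moment M = P × e = 108×10³ × 250 = 27000000 N·mm; bending f_b = M/S = 680.5 N/mm.
f_max = √(f_v² + f_b²) = √(156.5² + 680.5²) = 698.3 N/mm.
φr_n = 0.75 × 0.6 × 550 × (0.707 × 5) = 874.9 N/mm → adequate.

f_max ≈ 698 N/mm; adequate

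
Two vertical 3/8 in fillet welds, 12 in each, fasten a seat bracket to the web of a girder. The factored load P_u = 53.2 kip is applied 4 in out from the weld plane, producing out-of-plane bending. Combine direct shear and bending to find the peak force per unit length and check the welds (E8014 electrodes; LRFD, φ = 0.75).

f_max ≈ 4.96 kip/in; adequate

E80XX → F_EXX = 80 ksi.
L_w = 2 × 12 = 24 in; section modulus (unit throat) S = 2 × L²/6 = 48 in².
Direct shear f_v = P/L_w = 53.2/24 = 2.217 kip/in.
Moment M = P × e = 53.2 × 4 = 212.8 kip·in; bending f_b = M/S = 4.433 kip/in.
f_max = √(f_v² + f_b²) = √(2.217² + 4.433²) = 4.957 kip/in.
φr_n = 0.75 × 0.6 × 80 × (0.707 × 0.375) = 9.544 kip/in → adequate.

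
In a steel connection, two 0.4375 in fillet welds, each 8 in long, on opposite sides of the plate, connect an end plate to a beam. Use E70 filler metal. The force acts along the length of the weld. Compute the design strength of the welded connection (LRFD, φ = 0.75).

φR_n ≈ 156 kips

E70XX → F_EXX = 70 ksi.
Effective throat t_e = 0.707 × 0.4375 = 0.3093 in.
Total length L = 16 in; A_we = 0.3093 × 16 = 4.949 in².
F_nw = 0.6 F_EXX = 0.6 × 70 = 42 ksi.
φR_n = 0.75 × 42 × 4.949 = 155.9 kips.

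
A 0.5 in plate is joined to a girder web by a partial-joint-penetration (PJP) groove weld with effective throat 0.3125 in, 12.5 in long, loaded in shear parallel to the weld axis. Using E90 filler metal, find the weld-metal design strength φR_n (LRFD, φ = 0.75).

E90XX → F_EXX = 90 ksi.
Effective throat (given) t_e = 0.3125 in.
A_we = 0.3125 × 12.5 = 3.906 in².
F_nw = 0.6 F_EXX = 54 ksi.
φR_n = 0.75 × 54 × 3.906 = 158.2 kips.

φR_n ≈ 158 kips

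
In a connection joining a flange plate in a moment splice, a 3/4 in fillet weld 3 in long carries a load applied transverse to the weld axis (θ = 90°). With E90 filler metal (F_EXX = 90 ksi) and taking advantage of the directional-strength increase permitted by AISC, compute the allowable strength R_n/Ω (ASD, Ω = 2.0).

t_e = 0.707 × 0.75 = 0.5302 in; A_we = 0.5302 × 3 = 1.591 in².
Directional factor: 1.0 + 0.5 sin^1.5(90°) = 1.5.
F_nw = 0.6 × 90 × 1.5 = 81 ksi.
R_n/Ω = (81 × 1.591) / 2.0 = 64.43 kips.

R_n/Ω ≈ 64.4 kips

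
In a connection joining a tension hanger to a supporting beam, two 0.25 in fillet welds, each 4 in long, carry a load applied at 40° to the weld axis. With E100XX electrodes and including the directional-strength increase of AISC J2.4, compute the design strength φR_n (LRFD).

E100XX → F_EXX = 100 ksi.
t_e = 0.707 × 0.25 = 0.1767 in; A_we = 0.1767 × 8 = 1.414 in².
Directional factor: 1.0 + 0.5 sin^1.5(40°) = 1.258.
F_nw = 0.6 × 100 × 1.258 = 75.46 ksi.
φR_n = 0.75 × 75.46 × 1.414 = 80.03 kip.

φR_n ≈ 80 kip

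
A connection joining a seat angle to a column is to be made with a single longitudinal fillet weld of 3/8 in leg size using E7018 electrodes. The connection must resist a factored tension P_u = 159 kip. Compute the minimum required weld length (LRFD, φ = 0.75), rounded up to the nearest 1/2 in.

E70XX → F_EXX = 70 ksi.
Throat t_e = 0.707 × 0.375 = 0.2651 in.
φr_n = 0.75 × 0.6 × 70 × 0.2651 = 8.351 kip/in.
L_req = P_u / φr_n = 159 / 8.351 = 19.04 in total.
Round up → use L = 19.5 in.

L = 19.5 in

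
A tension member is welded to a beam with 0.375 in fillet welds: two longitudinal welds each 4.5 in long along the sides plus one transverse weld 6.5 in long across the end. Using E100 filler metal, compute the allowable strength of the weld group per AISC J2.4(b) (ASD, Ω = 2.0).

E100XX → F_EXX = 100 ksi.
t_e = 0.707 × 0.375 = 0.2651 in.
R_nwl = 0.6 × 100 × 0.2651 × 9 = 143.2 kip (longitudinal, 2 welds).
R_nwt = 0.6 × 100 × 0.2651 × 6.5 = 103.4 kip (transverse, base value).
(i) R_nwl + R_nwt = 246.6 kip; (ii) 0.85 R_nwl + 1.5 R_nwt = 276.8 kip.
R_n = max = 276.8 kip [governs: (ii)]; R_n/Ω = 138.4 kip.

R_n/Ω ≈ 138 kip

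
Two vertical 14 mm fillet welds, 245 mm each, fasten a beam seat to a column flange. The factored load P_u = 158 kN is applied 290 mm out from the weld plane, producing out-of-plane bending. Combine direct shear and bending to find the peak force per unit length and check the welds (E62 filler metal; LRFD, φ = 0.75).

f_max ≈ 2310 N/mm; adequate

E62XX → F_EXX = 620 MPa.
L_w = 2 × 245 = 490 mm; section modulus (unit throat) S = 2 × L²/6 = 20010 mm².
Direct shear f_v = P/L_w = 158×10³/490 = 322.4 N/mm.
Moment M = P × e = 158×10³ × 290 = 45820000 N·mm; bending f_b = M/S = 2290 N/mm.
f_max = √(f_v² + f_b²) = √(322.4² + 2290²) = 2313 N/mm.
φr_n = 0.75 × 0.6 × 620 × (0.707 × 14) = 2762 N/mm → adequate.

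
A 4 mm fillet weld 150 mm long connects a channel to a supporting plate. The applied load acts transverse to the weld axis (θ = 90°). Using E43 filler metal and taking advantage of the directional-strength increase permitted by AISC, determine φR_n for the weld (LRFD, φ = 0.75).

φR_n ≈ 123 kN

E43XX → F_EXX = 430 MPa.
t_e = 0.707 × 4 = 2.828 mm; A_we = 2.828 × 150 = 424.2 mm².
Directional factor: 1.0 + 0.5 sin^1.5(90°) = 1.5.
F_nw = 0.6 × 430 × 1.5 = 387 MPa.
φR_n = 0.75 × 387 × 424.2 × 10⁻³ = 123.1 kN.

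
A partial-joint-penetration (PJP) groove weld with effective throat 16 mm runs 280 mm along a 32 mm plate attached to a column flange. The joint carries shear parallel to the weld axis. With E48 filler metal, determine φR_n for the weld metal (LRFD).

E48XX → F_EXX = 480 MPa.
Effective throat (given) t_e = 16 mm.
A_we = 16 × 280 = 4480 mm².
F_nw = 0.6 F_EXX = 288 MPa.
φR_n = 0.75 × 288 × 4480 × 10⁻³ = 967.7 kN.

φR_n ≈ 968 kN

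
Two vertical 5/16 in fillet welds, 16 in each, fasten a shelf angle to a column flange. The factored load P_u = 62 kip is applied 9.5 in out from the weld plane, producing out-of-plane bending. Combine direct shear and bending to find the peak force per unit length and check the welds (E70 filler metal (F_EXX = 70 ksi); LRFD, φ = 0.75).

f_max ≈ 7.17 kip/in; NOT adequate

L_w = 2 × 16 = 32 in; section modulus (unit throat) S = 2 × L²/6 = 85.33 in².
Direct shear f_v = P/L_w = 62/32 = 1.938 kip/in.
Moment M = P × e = 62 × 9.5 = 589 kip·in; bending f_b = M/S = 6.902 kip/in.
f_max = √(f_v² + f_b²) = √(1.938² + 6.902²) = 7.169 kip/in.
φr_n = 0.75 × 0.6 × 70 × (0.707 × 0.3125) = 6.96 kip/in → NOT adequate.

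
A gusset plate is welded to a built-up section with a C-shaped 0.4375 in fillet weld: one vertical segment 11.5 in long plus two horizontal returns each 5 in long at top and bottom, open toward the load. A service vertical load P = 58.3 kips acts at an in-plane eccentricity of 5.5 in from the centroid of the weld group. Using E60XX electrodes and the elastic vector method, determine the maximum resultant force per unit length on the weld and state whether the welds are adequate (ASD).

E60XX → F_EXX = 60 ksi.
Total weld length L_w = 21.5 in. Treat welds as unit-width lines.
Centroid: x̄ = 2×5×2.5 / 21.5 = 1.163 in from the vertical weld.
Polar moment about centroid: J = I_x + I_y = [11.5³/12 + 2×5×5.75²] + [11.5×1.163² + 2(5³/12 + 5×1.337²)] = 511.6 in³.
Direct shear f_v = P/L_w = 58.3 / 21.5 = 2.712 kip/in (vertical).
Torsion M = P·e = 58.3 × 5.5 = 320.65 kip·in.
Critical point at (x, y) = (3.837, 5.75) from centroid. f_tx = M·y/J = 3.604 kip/in; f_ty = M·x/J = 2.405 kip/in.
Resultant f_max = √[f_tx² + (f_v + f_ty)²] = √[3.604² + (2.712 + 2.405)²] = 6.258 kip/in.
Capacity per unit length: r_n/Ω = (1/2.0) × 0.6 × 60 × (0.707 × 0.4375) = 5.568 kip/in.
6.258 > 5.568 → NOT adequate.

f_max ≈ 6.26 kip/in; NOT adequate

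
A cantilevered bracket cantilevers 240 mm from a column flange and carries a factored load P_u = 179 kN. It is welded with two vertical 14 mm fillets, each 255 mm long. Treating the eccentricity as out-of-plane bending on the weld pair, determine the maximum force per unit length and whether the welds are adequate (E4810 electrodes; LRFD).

E48XX → F_EXX = 480 MPa.
L_w = 2 × 255 = 510 mm; section modulus (unit throat) S = 2 × L²/6 = 21680 mm².
Direct shear f_v = P/L_w = 179×10³/510 = 351 N/mm.
Moment M = P × e = 179×10³ × 240 = 42960000 N·mm; bending f_b = M/S = 1982 N/mm.
f_max = √(f_v² + f_b²) = √(351² + 1982²) = 2013 N/mm.
φr_n = 0.75 × 0.6 × 480 × (0.707 × 14) = 2138 N/mm → adequate.

f_max ≈ 2010 N/mm; adequate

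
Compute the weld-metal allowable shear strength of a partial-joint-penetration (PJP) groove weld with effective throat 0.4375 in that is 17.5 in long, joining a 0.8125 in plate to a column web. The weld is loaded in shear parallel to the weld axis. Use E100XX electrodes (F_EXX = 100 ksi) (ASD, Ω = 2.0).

Effective throat (given) t_e = 0.4375 in.
A_we = 0.4375 × 17.5 = 7.656 in².
F_nw = 0.6 F_EXX = 60 ksi.
R_n/Ω = (60 × 7.656) / 2.0 = 229.7 kip.

R_n/Ω ≈ 230 kip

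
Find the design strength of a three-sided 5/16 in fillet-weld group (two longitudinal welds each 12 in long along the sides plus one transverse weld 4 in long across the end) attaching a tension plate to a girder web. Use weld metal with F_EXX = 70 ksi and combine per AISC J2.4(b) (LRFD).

φR_n ≈ 195 kip

t_e = 0.707 × 0.3125 = 0.2209 in.
R_nwl = 0.6 × 70 × 0.2209 × 24 = 222.7 kip (longitudinal, 2 welds).
R_nwt = 0.6 × 70 × 0.2209 × 4 = 37.12 kip (transverse, base value).
(i) R_nwl + R_nwt = 259.8 kip; (ii) 0.85 R_nwl + 1.5 R_nwt = 245 kip.
R_n = max = 259.8 kip [governs: (i)]; φR_n = 194.9 kip.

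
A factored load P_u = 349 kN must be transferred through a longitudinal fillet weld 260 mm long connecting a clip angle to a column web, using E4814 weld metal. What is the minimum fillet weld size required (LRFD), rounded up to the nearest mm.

w = 9 mm

E48XX → F_EXX = 480 MPa.
Total weld length L = 260 mm.
Required throat t_e = P_u / (φ × 0.6 F_EXX × L) = 349 / (0.75 × 0.6 × 480 × 260 × 10⁻³) = 6.214 mm.
Required leg w = t_e / 0.707 = 8.79 mm → use 9 mm.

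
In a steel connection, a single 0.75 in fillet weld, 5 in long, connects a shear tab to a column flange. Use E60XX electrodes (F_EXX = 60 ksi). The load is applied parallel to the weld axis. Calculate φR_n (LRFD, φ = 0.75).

φR_n ≈ 71.6 kip

Effective throat t_e = 0.707 × 0.75 = 0.5302 in.
Total length L = 5 in; A_we = 0.5302 × 5 = 2.651 in².
F_nw = 0.6 F_EXX = 0.6 × 60 = 36 ksi.
φR_n = 0.75 × 36 × 2.651 = 71.58 kip.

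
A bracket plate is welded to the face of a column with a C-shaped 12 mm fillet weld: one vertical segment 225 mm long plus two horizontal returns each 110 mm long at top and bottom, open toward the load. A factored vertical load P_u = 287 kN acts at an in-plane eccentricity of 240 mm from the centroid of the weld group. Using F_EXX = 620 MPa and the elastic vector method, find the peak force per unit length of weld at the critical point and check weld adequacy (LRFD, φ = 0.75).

f_max ≈ 2680 N/mm; NOT adequate

Total weld length L_w = 445 mm. Treat welds as unit-width lines.
Centroid: x̄ = 2×110×55 / 445 = 27.19 mm from the vertical weld.
Polar moment about centroid: J = I_x + I_y = [225³/12 + 2×110×112.5²] + [225×27.19² + 2(110³/12 + 110×27.81²)] = 4292000 mm³.
Direct shear f_v = P/L_w = 287×10³ / 445 = 644.9 N/mm (vertical).
Torsion M = P·e = 287×10³ × 240 = 68880000 N·mm.
Critical point at (x, y) = (82.81, 112.5) from centroid. f_tx = M·y/J = 1805 N/mm; f_ty = M·x/J = 1329 N/mm.
Resultant f_max = √[f_tx² + (f_v + f_ty)²] = √[1805² + (644.9 + 1329)²] = 2675 N/mm.
Capacity per unit length: φr_n = 0.75 × 0.6 × 620 × (0.707 × 12) = 2367 N/mm.
2675 > 2367 → NOT adequate.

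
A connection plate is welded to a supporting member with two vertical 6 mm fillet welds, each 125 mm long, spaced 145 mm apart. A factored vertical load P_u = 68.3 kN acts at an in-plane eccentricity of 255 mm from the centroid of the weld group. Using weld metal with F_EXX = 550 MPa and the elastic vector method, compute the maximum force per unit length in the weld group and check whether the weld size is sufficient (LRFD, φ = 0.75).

Total weld length L_w = 250 mm. Treat welds as unit-width lines.
Polar moment about centroid: J = 2[d³/12 + d(b/2)²] = 2[125³/12 + 125×72.5²] = 1640000 mm³.
Direct shear f_v = P/L_w = 68.3×10³ / 250 = 273.2 N/mm (vertical).
Torsion M = P·e = 68.3×10³ × 255 = 17416000 N·mm.
Critical point at (x, y) = (72.5, 62.5) from centroid. f_tx = M·y/J = 663.9 N/mm; f_ty = M·x/J = 770.1 N/mm.
Resultant f_max = √[f_tx² + (f_v + f_ty)²] = √[663.9² + (273.2 + 770.1)²] = 1237 N/mm.
Capacity per unit length: φr_n = 0.75 × 0.6 × 550 × (0.707 × 6) = 1050 N/mm.
1237 > 1050 → NOT adequate.

f_max ≈ 1240 N/mm; NOT adequate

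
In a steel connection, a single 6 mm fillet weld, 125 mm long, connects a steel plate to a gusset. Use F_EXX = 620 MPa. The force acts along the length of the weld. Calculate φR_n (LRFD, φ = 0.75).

φR_n ≈ 148 kN

Effective throat t_e = 0.707 × 6 = 4.242 mm.
Total length L = 125 mm; A_we = 4.242 × 125 = 530.2 mm².
F_nw = 0.6 F_EXX = 0.6 × 620 = 372 MPa.
φR_n = 0.75 × 372 × 530.2 × 10⁻³ = 147.9 kN.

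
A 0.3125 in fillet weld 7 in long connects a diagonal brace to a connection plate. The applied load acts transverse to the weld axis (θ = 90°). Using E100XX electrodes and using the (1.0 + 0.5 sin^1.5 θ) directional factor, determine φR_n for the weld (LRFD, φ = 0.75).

E100XX → F_EXX = 100 ksi.
t_e = 0.707 × 0.3125 = 0.2209 in; A_we = 0.2209 × 7 = 1.547 in².
Directional factor: 1.0 + 0.5 sin^1.5(90°) = 1.5.
F_nw = 0.6 × 100 × 1.5 = 90 ksi.
φR_n = 0.75 × 90 × 1.547 = 104.4 kip.

φR_n ≈ 104 kip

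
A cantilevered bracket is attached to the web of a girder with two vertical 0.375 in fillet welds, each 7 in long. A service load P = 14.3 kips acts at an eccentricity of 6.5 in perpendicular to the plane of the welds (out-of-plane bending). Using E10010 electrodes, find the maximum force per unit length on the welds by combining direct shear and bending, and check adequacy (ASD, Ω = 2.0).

f_max ≈ 5.78 kip/in; adequate

E100XX → F_EXX = 100 ksi.
L_w = 2 × 7 = 14 in; section modulus (unit throat) S = 2 × L²/6 = 16.33 in².
Direct shear f_v = P/L_w = 14.3/14 = 1.021 kip/in.
Moment M = P × e = 14.3 × 6.5 = 92.95 kip·in; bending f_b = M/S = 5.691 kip/in.
f_max = √(f_v² + f_b²) = √(1.021² + 5.691²) = 5.782 kip/in.
r_n/Ω = (1/2.0) × 0.6 × 100 × (0.707 × 0.375) = 7.954 kip/in → adequate.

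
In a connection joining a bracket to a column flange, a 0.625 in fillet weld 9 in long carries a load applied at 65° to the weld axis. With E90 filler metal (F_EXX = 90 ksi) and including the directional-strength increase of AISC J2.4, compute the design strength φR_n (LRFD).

t_e = 0.707 × 0.625 = 0.4419 in; A_we = 0.4419 × 9 = 3.977 in².
Directional factor: 1.0 + 0.5 sin^1.5(65°) = 1.431.
F_nw = 0.6 × 90 × 1.431 = 77.3 ksi.
φR_n = 0.75 × 77.3 × 3.977 = 230.5 kip.

φR_n ≈ 231 kip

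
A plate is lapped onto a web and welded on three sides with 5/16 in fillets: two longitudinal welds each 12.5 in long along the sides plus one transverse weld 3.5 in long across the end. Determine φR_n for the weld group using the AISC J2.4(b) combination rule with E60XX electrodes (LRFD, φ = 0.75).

φR_n ≈ 170 kips

E60XX → F_EXX = 60 ksi.
t_e = 0.707 × 0.3125 = 0.2209 in.
R_nwl = 0.6 × 60 × 0.2209 × 25 = 198.8 kips (longitudinal, 2 welds).
R_nwt = 0.6 × 60 × 0.2209 × 3.5 = 27.84 kips (transverse, base value).
(i) R_nwl + R_nwt = 226.7 kips; (ii) 0.85 R_nwl + 1.5 R_nwt = 210.8 kips.
R_n = max = 226.7 kips [governs: (i)]; φR_n = 170 kips.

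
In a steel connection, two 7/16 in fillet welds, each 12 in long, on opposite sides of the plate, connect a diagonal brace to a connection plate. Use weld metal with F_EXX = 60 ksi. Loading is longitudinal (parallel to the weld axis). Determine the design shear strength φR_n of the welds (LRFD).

φR_n ≈ 200 kip

Effective throat t_e = 0.707 × 0.4375 = 0.3093 in.
Total length L = 24 in; A_we = 0.3093 × 24 = 7.423 in².
F_nw = 0.6 F_EXX = 0.6 × 60 = 36 ksi.
φR_n = 0.75 × 36 × 7.423 = 200.4 kip.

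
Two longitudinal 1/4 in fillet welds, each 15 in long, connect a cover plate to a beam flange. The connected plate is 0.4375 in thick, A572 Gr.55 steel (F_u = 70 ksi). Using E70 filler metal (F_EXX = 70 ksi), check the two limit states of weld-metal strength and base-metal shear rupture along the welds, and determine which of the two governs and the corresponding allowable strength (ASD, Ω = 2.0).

R_n/Ω ≈ 111 kips (weld metal governs)

t_e = 0.707 × 0.25 = 0.1767 in; L = 30 in.
Weld metal: R_n/Ω = (1/2.0) × 0.6 × 70 × 0.1767 × 30 = 111.4 kips.
Base metal (shear rupture): R_n/Ω = (1/2.0) × 0.6 × 70 × 0.4375 × 30 = 275.6 kips.
Governing: weld metal.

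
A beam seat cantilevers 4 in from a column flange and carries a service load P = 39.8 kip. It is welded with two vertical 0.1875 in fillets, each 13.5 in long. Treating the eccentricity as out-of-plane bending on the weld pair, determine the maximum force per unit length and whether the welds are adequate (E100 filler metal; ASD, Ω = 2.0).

f_max ≈ 3.01 kip/in; adequate

E100XX → F_EXX = 100 ksi.
L_w = 2 × 13.5 = 27 in; section modulus (unit throat) S = 2 × L²/6 = 60.75 in².
Direct shear f_v = P/L_w = 39.8/27 = 1.474 kip/in.
Moment M = P × e = 39.8 × 4 = 159.2 kip·in; bending f_b = M/S = 2.621 kip/in.
f_max = √(f_v² + f_b²) = √(1.474² + 2.621²) = 3.007 kip/in.
r_n/Ω = (1/2.0) × 0.6 × 100 × (0.707 × 0.1875) = 3.977 kip/in → adequate.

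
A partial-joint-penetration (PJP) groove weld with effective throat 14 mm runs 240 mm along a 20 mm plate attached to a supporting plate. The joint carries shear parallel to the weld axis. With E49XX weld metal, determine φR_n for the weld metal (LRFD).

E49XX → F_EXX = 490 MPa.
Effective throat (given) t_e = 14 mm.
A_we = 14 × 240 = 3360 mm².
F_nw = 0.6 F_EXX = 294 MPa.
φR_n = 0.75 × 294 × 3360 × 10⁻³ = 740.9 kN.

φR_n ≈ 741 kN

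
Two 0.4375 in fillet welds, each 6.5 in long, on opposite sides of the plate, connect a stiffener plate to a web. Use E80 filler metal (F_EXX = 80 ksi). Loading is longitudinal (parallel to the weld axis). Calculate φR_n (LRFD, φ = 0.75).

Effective throat t_e = 0.707 × 0.4375 = 0.3093 in.
Total length L = 13 in; A_we = 0.3093 × 13 = 4.021 in².
F_nw = 0.6 F_EXX = 0.6 × 80 = 48 ksi.
φR_n = 0.75 × 48 × 4.021 = 144.8 kip.

φR_n ≈ 145 kip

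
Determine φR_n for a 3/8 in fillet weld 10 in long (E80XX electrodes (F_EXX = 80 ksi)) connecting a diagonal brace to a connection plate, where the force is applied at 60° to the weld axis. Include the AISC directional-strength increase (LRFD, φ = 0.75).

φR_n ≈ 134 kips

t_e = 0.707 × 0.375 = 0.2651 in; A_we = 0.2651 × 10 = 2.651 in².
Directional factor: 1.0 + 0.5 sin^1.5(60°) = 1.403.
F_nw = 0.6 × 80 × 1.403 = 67.34 ksi.
φR_n = 0.75 × 67.34 × 2.651 = 133.9 kips.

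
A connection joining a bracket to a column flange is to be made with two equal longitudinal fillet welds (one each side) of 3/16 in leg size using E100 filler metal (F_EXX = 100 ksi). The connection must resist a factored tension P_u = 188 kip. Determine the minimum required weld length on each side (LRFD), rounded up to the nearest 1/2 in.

L = 16 in on each side

Throat t_e = 0.707 × 0.1875 = 0.1326 in.
φr_n = 0.75 × 0.6 × 100 × 0.1326 = 5.965 kip/in.
L_req = P_u / φr_n = 188 / 5.965 = 31.52 in total.
Per side: 31.52 / 2 = 15.76 in.
Round up → use L = 16 in on each side.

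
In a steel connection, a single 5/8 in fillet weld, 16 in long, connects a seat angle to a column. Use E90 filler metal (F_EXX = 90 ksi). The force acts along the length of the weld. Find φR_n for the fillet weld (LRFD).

Effective throat t_e = 0.707 × 0.625 = 0.4419 in.
Total length L = 16 in; A_we = 0.4419 × 16 = 7.07 in².
F_nw = 0.6 F_EXX = 0.6 × 90 = 54 ksi.
φR_n = 0.75 × 54 × 7.07 = 286.3 kips.

φR_n ≈ 286 kips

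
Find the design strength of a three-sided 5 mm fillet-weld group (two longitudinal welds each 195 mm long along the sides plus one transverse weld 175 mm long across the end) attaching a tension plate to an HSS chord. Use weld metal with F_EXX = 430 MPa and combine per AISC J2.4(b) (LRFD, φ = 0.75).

φR_n ≈ 406 kN

t_e = 0.707 × 5 = 3.535 mm.
R_nwl = 0.6 × 430 × 3.535 × 390 × 10⁻³ = 355.7 kN (longitudinal, 2 welds).
R_nwt = 0.6 × 430 × 3.535 × 175 × 10⁻³ = 159.6 kN (transverse, base value).
(i) R_nwl + R_nwt = 515.3 kN; (ii) 0.85 R_nwl + 1.5 R_nwt = 541.7 kN.
R_n = max = 541.7 kN [governs: (ii)]; φR_n = 406.3 kN.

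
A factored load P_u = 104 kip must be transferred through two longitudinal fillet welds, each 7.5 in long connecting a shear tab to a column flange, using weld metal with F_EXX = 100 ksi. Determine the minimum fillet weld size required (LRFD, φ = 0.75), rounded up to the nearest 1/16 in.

Total weld length L = 15 in.
Required throat t_e = P_u / (φ × 0.6 F_EXX × L) = 104 / (0.75 × 0.6 × 100 × 15) = 0.1541 in.
Required leg w = t_e / 0.707 = 0.2179 in → use 1/4 in.

w = 1/4 in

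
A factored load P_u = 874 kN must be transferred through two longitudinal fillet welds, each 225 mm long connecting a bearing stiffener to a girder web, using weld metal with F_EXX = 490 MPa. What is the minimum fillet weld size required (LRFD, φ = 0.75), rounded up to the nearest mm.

Total weld length L = 450 mm.
Required throat t_e = P_u / (φ × 0.6 F_EXX × L) = 874 / (0.75 × 0.6 × 490 × 450 × 10⁻³) = 8.808 mm.
Required leg w = t_e / 0.707 = 12.46 mm → use 13 mm.

w = 13 mm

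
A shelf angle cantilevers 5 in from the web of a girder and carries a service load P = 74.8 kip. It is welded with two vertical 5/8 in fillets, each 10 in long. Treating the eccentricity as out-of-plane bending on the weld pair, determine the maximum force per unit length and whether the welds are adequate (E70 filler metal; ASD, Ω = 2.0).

f_max ≈ 11.8 kip/in; NOT adequate

E70XX → F_EXX = 70 ksi.
L_w = 2 × 10 = 20 in; section modulus (unit throat) S = 2 × L²/6 = 33.33 in².
Direct shear f_v = P/L_w = 74.8/20 = 3.74 kip/in.
Moment M = P × e = 74.8 × 5 = 374 kip·in; bending f_b = M/S = 11.22 kip/in.
f_max = √(f_v² + f_b²) = √(3.74² + 11.22²) = 11.83 kip/in.
r_n/Ω = (1/2.0) × 0.6 × 70 × (0.707 × 0.625) = 9.279 kip/in → NOT adequate.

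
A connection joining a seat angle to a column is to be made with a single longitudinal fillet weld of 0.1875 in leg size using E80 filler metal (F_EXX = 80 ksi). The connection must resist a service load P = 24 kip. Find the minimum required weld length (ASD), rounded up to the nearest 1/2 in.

Throat t_e = 0.707 × 0.1875 = 0.1326 in.
r_n/Ω = (0.6 × 80 × 0.1326) / 2.0 = 3.181 kip/in.
L_req = P / (r_n/Ω) = 24 / 3.181 = 7.544 in total.
Round up → use L = 8 in.

L = 8 in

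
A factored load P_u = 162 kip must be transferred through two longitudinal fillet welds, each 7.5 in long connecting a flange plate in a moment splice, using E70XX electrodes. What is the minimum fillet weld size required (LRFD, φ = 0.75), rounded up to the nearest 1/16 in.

E70XX → F_EXX = 70 ksi.
Total weld length L = 15 in.
Required throat t_e = P_u / (φ × 0.6 F_EXX × L) = 162 / (0.75 × 0.6 × 70 × 15) = 0.3429 in.
Required leg w = t_e / 0.707 = 0.4849 in → use 1/2 in.

w = 1/2 in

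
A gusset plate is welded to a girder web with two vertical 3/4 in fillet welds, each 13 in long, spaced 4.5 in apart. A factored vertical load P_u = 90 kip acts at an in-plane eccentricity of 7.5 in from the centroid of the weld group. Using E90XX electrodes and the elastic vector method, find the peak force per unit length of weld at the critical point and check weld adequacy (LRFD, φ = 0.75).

f_max ≈ 11 kip/in; adequate

E90XX → F_EXX = 90 ksi.
Total weld length L_w = 26 in. Treat welds as unit-width lines.
Polar moment about centroid: J = 2[d³/12 + d(b/2)²] = 2[13³/12 + 13×2.25²] = 497.8 in³.
Direct shear f_v = P/L_w = 90 / 26 = 3.462 kip/in (vertical).
Torsion M = P·e = 90 × 7.5 = 675 kip·in.
Critical point at (x, y) = (2.25, 6.5) from centroid. f_tx = M·y/J = 8.814 kip/in; f_ty = M·x/J = 3.051 kip/in.
Resultant f_max = √[f_tx² + (f_v + f_ty)²] = √[8.814² + (3.462 + 3.051)²] = 10.96 kip/in.
Capacity per unit length: φr_n = 0.75 × 0.6 × 90 × (0.707 × 0.75) = 21.48 kip/in.
10.96 ≤ 21.48 → adequate.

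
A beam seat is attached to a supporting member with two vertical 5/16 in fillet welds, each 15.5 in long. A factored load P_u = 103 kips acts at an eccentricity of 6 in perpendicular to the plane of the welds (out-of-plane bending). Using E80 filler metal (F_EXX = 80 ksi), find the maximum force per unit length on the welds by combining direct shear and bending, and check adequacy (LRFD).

f_max ≈ 8.4 kip/in; NOT adequate

L_w = 2 × 15.5 = 31 in; section modulus (unit throat) S = 2 × L²/6 = 80.08 in².
Direct shear f_v = P/L_w = 103/31 = 3.323 kip/in.
Moment M = P × e = 103 × 6 = 618 kip·in; bending f_b = M/S = 7.717 kip/in.
f_max = √(f_v² + f_b²) = √(3.323² + 7.717²) = 8.402 kip/in.
φr_n = 0.75 × 0.6 × 80 × (0.707 × 0.3125) = 7.954 kip/in → NOT adequate.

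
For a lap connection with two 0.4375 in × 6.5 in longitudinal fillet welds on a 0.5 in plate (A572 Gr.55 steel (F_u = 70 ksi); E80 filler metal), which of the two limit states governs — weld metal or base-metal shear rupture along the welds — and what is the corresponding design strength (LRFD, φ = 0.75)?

E80XX → F_EXX = 80 ksi.
t_e = 0.707 × 0.4375 = 0.3093 in; L = 13 in.
Weld metal: φR_n = 0.75 × 0.6 × 80 × 0.3093 × 13 = 144.8 kips.
Base metal (shear rupture): φR_n = 0.75 × 0.6 × 70 × 0.5 × 13 = 204.8 kips.
Governing: weld metal.

φR_n ≈ 145 kips (weld metal governs)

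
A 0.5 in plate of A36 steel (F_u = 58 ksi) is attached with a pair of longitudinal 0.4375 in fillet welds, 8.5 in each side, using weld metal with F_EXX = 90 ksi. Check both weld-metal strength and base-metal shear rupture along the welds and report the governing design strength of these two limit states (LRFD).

t_e = 0.707 × 0.4375 = 0.3093 in; L = 17 in.
Weld metal: φR_n = 0.75 × 0.6 × 90 × 0.3093 × 17 = 213 kip.
Base metal (shear rupture): φR_n = 0.75 × 0.6 × 58 × 0.5 × 17 = 221.8 kip.
Governing: weld metal.

φR_n ≈ 213 kip (weld metal governs)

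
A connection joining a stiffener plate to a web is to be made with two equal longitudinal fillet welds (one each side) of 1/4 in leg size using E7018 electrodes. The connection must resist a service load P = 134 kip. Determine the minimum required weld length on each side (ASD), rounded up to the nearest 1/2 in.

L = 18.5 in on each side

E70XX → F_EXX = 70 ksi.
Throat t_e = 0.707 × 0.25 = 0.1767 in.
r_n/Ω = (0.6 × 70 × 0.1767) / 2.0 = 3.712 kip/in.
L_req = P / (r_n/Ω) = 134 / 3.712 = 36.1 in total.
Per side: 36.1 / 2 = 18.05 in.
Round up → use L = 18.5 in on each side.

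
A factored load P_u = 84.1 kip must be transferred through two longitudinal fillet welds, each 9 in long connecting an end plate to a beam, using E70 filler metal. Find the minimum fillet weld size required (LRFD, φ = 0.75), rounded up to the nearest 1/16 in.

w = 1/4 in

E70XX → F_EXX = 70 ksi.
Total weld length L = 18 in.
Required throat t_e = P_u / (φ × 0.6 F_EXX × L) = 84.1 / (0.75 × 0.6 × 70 × 18) = 0.1483 in.
Required leg w = t_e / 0.707 = 0.2098 in → use 1/4 in.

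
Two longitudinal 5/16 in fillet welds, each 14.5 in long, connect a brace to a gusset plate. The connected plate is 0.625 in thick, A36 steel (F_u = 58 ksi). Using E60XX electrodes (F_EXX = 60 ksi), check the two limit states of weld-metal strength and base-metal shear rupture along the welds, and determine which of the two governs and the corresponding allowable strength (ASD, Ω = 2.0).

R_n/Ω ≈ 115 kips (weld metal governs)

t_e = 0.707 × 0.3125 = 0.2209 in; L = 29 in.
Weld metal: R_n/Ω = (1/2.0) × 0.6 × 60 × 0.2209 × 29 = 115.3 kips.
Base metal (shear rupture): R_n/Ω = (1/2.0) × 0.6 × 58 × 0.625 × 29 = 315.4 kips.
Governing: weld metal.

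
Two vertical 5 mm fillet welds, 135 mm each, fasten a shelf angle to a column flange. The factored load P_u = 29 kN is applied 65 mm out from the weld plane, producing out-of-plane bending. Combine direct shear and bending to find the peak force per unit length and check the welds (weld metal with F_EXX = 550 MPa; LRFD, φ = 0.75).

f_max ≈ 328 N/mm; adequate

L_w = 2 × 135 = 270 mm; section modulus (unit throat) S = 2 × L²/6 = 6075 mm².
Direct shear f_v = P/L_w = 29×10³/270 = 107.4 N/mm.
Moment M = P × e = 29×10³ × 65 = 1885000 N·mm; bending f_b = M/S = 310.3 N/mm.
f_max = √(f_v² + f_b²) = √(107.4² + 310.3²) = 328.4 N/mm.
φr_n = 0.75 × 0.6 × 550 × (0.707 × 5) = 874.9 N/mm → adequate.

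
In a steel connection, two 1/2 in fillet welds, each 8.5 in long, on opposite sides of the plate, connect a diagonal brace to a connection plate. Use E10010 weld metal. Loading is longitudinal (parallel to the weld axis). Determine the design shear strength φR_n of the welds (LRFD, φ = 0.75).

φR_n ≈ 270 kips

E100XX → F_EXX = 100 ksi.
Effective throat t_e = 0.707 × 0.5 = 0.3535 in.
Total length L = 17 in; A_we = 0.3535 × 17 = 6.01 in².
F_nw = 0.6 F_EXX = 0.6 × 100 = 60 ksi.
φR_n = 0.75 × 60 × 6.01 = 270.4 kips.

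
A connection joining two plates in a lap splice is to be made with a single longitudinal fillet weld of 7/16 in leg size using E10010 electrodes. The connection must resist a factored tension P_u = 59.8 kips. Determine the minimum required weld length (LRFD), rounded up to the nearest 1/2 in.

L = 4.5 in

E100XX → F_EXX = 100 ksi.
Throat t_e = 0.707 × 0.4375 = 0.3093 in.
φr_n = 0.75 × 0.6 × 100 × 0.3093 = 13.92 kips/in.
L_req = P_u / φr_n = 59.8 / 13.92 = 4.296 in total.
Round up → use L = 4.5 in.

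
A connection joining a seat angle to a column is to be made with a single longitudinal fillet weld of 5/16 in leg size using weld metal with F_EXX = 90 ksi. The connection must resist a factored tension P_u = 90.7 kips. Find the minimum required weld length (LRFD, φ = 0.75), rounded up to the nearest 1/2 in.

Throat t_e = 0.707 × 0.3125 = 0.2209 in.
φr_n = 0.75 × 0.6 × 90 × 0.2209 = 8.948 kips/in.
L_req = P_u / φr_n = 90.7 / 8.948 = 10.14 in total.
Round up → use L = 10.5 in.

L = 10.5 in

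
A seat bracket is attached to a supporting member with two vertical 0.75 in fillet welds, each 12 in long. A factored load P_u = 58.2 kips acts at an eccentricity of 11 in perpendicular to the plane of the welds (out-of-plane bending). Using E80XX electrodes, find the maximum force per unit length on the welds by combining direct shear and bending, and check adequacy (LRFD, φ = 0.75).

E80XX → F_EXX = 80 ksi.
L_w = 2 × 12 = 24 in; section modulus (unit throat) S = 2 × L²/6 = 48 in².
Direct shear f_v = P/L_w = 58.2/24 = 2.425 kip/in.
Moment M = P × e = 58.2 × 11 = 640.2 kip·in; bending f_b = M/S = 13.34 kip/in.
f_max = √(f_v² + f_b²) = √(2.425² + 13.34²) = 13.56 kip/in.
φr_n = 0.75 × 0.6 × 80 × (0.707 × 0.75) = 19.09 kip/in → adequate.

f_max ≈ 13.6 kip/in; adequate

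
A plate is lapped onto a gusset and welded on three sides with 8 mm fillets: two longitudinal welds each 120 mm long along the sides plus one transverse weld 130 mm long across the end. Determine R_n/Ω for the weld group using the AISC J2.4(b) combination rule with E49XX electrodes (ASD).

R_n/Ω ≈ 332 kN

E49XX → F_EXX = 490 MPa.
t_e = 0.707 × 8 = 5.656 mm.
R_nwl = 0.6 × 490 × 5.656 × 240 × 10⁻³ = 399.1 kN (longitudinal, 2 welds).
R_nwt = 0.6 × 490 × 5.656 × 130 × 10⁻³ = 216.2 kN (transverse, base value).
(i) R_nwl + R_nwt = 615.3 kN; (ii) 0.85 R_nwl + 1.5 R_nwt = 663.5 kN.
R_n = max = 663.5 kN [governs: (ii)]; R_n/Ω = 331.7 kN.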